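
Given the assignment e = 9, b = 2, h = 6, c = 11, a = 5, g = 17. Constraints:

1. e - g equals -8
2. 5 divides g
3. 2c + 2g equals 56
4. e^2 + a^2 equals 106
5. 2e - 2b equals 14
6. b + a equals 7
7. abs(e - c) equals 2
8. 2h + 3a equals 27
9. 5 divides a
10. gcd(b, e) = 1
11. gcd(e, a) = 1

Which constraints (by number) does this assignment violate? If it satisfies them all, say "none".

No — constraint 2 is not satisfied.

1. e - g = 9 - 17 = -8  ✔
2. 17 = 5*3 + 2, so 5 does not divide 17  ✘
3. 2c + 2g = 2(11) + 2(17) = 56  ✔
4. e^2 + a^2 = 9^2 + 5^2 = 81 + 25 = 106  ✔
5. 2e - 2b = 2(9) - 2(2) = 14  ✔
6. b + a = 2 + 5 = 7  ✔
7. abs(9 - 11) = 2  ✔
8. 2h + 3a = 2(6) + 3(5) = 27  ✔
9. 5 / 5 = 1, so 5 divides 5  ✔
10. gcd(2, 9) = 1  ✔
11. gcd(9, 5) = 1  ✔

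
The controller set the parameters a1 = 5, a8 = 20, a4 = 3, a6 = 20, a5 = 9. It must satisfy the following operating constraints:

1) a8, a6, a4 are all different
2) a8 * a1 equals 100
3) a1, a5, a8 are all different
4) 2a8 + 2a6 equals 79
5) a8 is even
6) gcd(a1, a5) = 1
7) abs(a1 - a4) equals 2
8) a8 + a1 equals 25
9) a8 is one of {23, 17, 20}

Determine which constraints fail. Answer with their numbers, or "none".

The assignment fails constraints 1, 4.

1) a8 = a6 = 20, not all different  no
2) a8 * a1 = 20 * 5 = 100  yes
3) values 5, 9, 20 are pairwise distinct  yes
4) 2a8 + 2a6 = 2(20) + 2(20) = 80, not 79  no
5) a8 = 20 is even  yes
6) gcd(5, 9) = 1  yes
7) abs(5 - 3) = 2  yes
8) a8 + a1 = 20 + 5 = 25  yes
9) a8 = 20 is in {23, 17, 20}  yes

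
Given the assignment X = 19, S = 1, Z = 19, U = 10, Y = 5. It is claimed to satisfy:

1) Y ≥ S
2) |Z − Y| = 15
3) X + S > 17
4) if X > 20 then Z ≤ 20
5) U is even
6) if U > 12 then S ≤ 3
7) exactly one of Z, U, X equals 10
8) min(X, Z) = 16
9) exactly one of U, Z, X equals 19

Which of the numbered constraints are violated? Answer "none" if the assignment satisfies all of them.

No — constraints 2, 8, 9 are not satisfied.

1) Y = 5, S = 1; 5 ≥ 1  ✔
2) |19 − 5| = 14, not 15  ✘
3) X + S = 19 + 1 = 20; 20 > 17  ✔
4) X = 19, not > 20; antecedent false, conditional vacuously true  ✔
5) U = 10 is even  ✔
6) U = 10, not > 12; antecedent false, conditional vacuously true  ✔
7) Z=19, U=10, X=19; 1 of them equals 10  ✔
8) min(19, 19) = 19, not 16  ✘
9) U=10, Z=19, X=19; 2 of them equal 19, not exactly one  ✘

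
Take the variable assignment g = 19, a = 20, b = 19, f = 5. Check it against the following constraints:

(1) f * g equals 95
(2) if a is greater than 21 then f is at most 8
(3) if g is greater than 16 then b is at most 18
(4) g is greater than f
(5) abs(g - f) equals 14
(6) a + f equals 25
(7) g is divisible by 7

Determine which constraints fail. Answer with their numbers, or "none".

(1) f * g = 5 * 19 = 95  ✓
(2) a = 20, not > 21; antecedent false, conditional vacuously true  ✓
(3) g = 19 > 16, so we need b ≤ 18; but b = 19 > 18  ✗
(4) g = 19, f = 5; 19 > 5  ✓
(5) abs(19 - 5) = 14  ✓
(6) a + f = 20 + 5 = 25  ✓
(7) 19 = 7*2 + 5, so 7 does not divide 19  ✗

Constraints 3 and 7 are violated.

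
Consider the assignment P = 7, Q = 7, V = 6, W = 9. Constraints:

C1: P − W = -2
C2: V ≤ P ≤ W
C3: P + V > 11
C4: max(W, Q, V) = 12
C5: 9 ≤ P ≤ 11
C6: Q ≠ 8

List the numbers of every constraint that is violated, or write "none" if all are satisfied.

C1: P − W = 7 − 9 = -2  ✔
C2: values 6 ≤ 7 ≤ 9  ✔
C3: P + V = 7 + 6 = 13; 13 > 11  ✔
C4: max(9, 7, 6) = 9, not 12  ✘
C5: P = 7 is outside [9, 11]  ✘
C6: Q = 7, and 7 ≠ 8  ✔

The assignment fails constraints 4 and 5.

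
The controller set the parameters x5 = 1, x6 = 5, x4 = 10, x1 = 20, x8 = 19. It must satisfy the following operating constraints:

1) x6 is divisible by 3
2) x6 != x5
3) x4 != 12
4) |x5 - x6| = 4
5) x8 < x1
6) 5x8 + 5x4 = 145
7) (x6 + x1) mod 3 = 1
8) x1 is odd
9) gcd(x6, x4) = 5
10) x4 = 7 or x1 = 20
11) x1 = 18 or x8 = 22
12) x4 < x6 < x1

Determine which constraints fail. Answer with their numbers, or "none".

The assignment fails constraints 1, 8, 11, and 12.

1) 5 = 3*1 + 2, so 3 does not divide 5 — violated.
2) x6 = 5, x5 = 1; distinct — satisfied.
3) x4 = 10, and 10 ≠ 12 — satisfied.
4) |1 - 5| = 4 — satisfied.
5) x8 = 19, x1 = 20; 19 < 20 — satisfied.
6) 5x8 + 5x4 = 5(19) + 5(10) = 145 — satisfied.
7) x6 + x1 = 25; 25 mod 3 = 1 — satisfied.
8) x1 = 20 is even — violated.
9) gcd(5, 10) = 5 — satisfied.
10) x4 = 10 ≠ 7, but x1 = 20 = 20 (second disjunct) — satisfied.
11) x1 = 20 ≠ 18 and x8 = 19 ≠ 22; both disjuncts false — violated.
12) values 10, 5, 20; x4 = 10 is not < x6 = 5 — violated.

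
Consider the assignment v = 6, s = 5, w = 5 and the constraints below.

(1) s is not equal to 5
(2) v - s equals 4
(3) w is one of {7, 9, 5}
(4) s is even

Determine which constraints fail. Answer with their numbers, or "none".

The assignment fails constraints 1, 2, and 4.

(1) s = 5, but 5 is required to differ  fails
(2) v - s = 6 - 5 = 1, not 4  fails
(3) w = 5 is in {7, 9, 5}  holds
(4) s = 5 is odd  fails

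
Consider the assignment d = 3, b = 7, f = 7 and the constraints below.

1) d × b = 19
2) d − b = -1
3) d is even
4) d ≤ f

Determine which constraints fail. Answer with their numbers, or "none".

1) d × b = 3 × 7 = 21, not 19  FAIL
2) d − b = 3 − 7 = -4, not -1  FAIL
3) d = 3 is odd  FAIL
4) d = 3, f = 7; 3 ≤ 7  OK

The assignment fails constraints 1, 2, and 3.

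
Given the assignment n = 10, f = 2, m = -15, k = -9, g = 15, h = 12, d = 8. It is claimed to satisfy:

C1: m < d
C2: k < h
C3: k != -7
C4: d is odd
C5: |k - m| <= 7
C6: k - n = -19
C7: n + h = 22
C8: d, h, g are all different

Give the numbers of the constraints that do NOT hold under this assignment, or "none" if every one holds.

Constraint 4 does not hold.

C1: m = -15, d = 8; -15 < 8  ✔
C2: k = -9, h = 12; -9 < 12  ✔
C3: k = -9, and -9 ≠ -7  ✔
C4: d = 8 is even  ✘
C5: |-9 - (-15)| = 6; 6 ≤ 7  ✔
C6: k - n = -9 - 10 = -19  ✔
C7: n + h = 10 + 12 = 22  ✔
C8: values 8, 12, 15 are pairwise distinct  ✔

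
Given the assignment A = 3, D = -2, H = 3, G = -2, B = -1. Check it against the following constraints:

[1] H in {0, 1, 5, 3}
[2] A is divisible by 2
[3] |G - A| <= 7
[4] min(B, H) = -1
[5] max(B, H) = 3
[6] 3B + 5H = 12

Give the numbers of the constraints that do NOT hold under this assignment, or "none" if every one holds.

[1] H = 3 is in {0, 1, 5, 3} — holds.
[2] 3 = 2*1 + 1, so 2 does not divide 3 — fails.
[3] |-2 - 3| = 5; 5 ≤ 7 — holds.
[4] min(-1, 3) = -1 — holds.
[5] max(-1, 3) = 3 — holds.
[6] 3B + 5H = 3(-1) + 5(3) = 12 — holds.

Constraint 2 does not hold.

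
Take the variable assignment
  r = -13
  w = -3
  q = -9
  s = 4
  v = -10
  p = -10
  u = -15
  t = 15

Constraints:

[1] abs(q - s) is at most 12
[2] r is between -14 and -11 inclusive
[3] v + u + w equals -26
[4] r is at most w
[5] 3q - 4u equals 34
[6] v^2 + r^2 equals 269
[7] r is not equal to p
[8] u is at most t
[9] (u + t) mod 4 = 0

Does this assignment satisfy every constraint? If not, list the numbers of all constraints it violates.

Constraints 1, 3, and 5 are violated.

[1] abs(-9 - 4) = 13; 13 > 12, exceeds bound 12 — does not hold.
[2] r = -13 lies in [-14, -11] — holds.
[3] v + u + w = -10 + (-15) + (-3) = -28, not -26 — does not hold.
[4] r = -13, w = -3; -13 ≤ -3 — holds.
[5] 3q - 4u = 3(-9) - 4(-15) = 33, not 34 — does not hold.
[6] v^2 + r^2 = (-10)^2 + (-13)^2 = 100 + 169 = 269 — holds.
[7] r = -13, p = -10; distinct — holds.
[8] u = -15, t = 15; -15 ≤ 15 — holds.
[9] u + t = 0; 0 mod 4 = 0 — holds.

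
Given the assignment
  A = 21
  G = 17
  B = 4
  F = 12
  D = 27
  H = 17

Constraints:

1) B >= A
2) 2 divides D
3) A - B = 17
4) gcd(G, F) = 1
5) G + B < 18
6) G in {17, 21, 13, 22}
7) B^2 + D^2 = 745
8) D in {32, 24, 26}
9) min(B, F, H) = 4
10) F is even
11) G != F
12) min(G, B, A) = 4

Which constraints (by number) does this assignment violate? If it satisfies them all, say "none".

Constraints 1, 2, 5, and 8 do not hold.

1) B = 4, A = 21; 4 < 21 (want ≥) — does not hold.
2) 27 = 2*13 + 1, so 2 does not divide 27 — does not hold.
3) A - B = 21 - 4 = 17 — holds.
4) gcd(17, 12) = 1 — holds.
5) G + B = 17 + 4 = 21; 21 ≥ 18, bound 18 not met — does not hold.
6) G = 17 is in {17, 21, 13, 22} — holds.
7) B^2 + D^2 = 4^2 + 27^2 = 16 + 729 = 745 — holds.
8) D = 27 is not in {32, 24, 26} — does not hold.
9) min(4, 12, 17) = 4 — holds.
10) F = 12 is even — holds.
11) G = 17, F = 12; distinct — holds.
12) min(17, 4, 21) = 4 — holds.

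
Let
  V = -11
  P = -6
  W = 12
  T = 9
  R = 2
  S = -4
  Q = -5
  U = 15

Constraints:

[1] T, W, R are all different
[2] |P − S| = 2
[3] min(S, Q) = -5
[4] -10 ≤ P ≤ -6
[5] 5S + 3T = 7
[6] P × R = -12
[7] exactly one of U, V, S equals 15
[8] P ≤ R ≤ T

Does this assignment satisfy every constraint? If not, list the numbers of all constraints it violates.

All constraints are satisfied.

[1] values 9, 12, 2 are pairwise distinct  OK
[2] |-6 − (-4)| = 2  OK
[3] min(-4, -5) = -5  OK
[4] P = -6 lies in [-10, -6]  OK
[5] 5S + 3T = 5(-4) + 3(9) = 7  OK
[6] P × R = -6 × 2 = -12  OK
[7] U=15, V=-11, S=-4; 1 of them equals 15  OK
[8] values -6 ≤ 2 ≤ 9  OK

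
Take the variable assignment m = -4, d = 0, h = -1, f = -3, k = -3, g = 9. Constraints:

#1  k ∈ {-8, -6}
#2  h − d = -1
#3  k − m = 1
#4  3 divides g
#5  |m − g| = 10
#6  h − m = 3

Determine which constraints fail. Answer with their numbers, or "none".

#1 k = -3 is not in {-8, -6} — violated.
#2 h − d = -1 − 0 = -1 — OK.
#3 k − m = -3 − (-4) = 1 — OK.
#4 9 / 3 = 3, so 3 divides 9 — OK.
#5 |-4 − 9| = 13, not 10 — violated.
#6 h − m = -1 − (-4) = 3 — OK.

Constraints 1, 5 are violated.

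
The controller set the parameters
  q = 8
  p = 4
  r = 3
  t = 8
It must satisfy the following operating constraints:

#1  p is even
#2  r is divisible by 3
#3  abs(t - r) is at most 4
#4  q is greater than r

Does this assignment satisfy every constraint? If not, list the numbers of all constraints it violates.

#1 p = 4 is even  yes
#2 3 / 3 = 1, so 3 divides 3  yes
#3 abs(8 - 3) = 5; 5 > 4, exceeds bound 4  no
#4 q = 8, r = 3; 8 > 3  yes

The assignment fails constraint 3.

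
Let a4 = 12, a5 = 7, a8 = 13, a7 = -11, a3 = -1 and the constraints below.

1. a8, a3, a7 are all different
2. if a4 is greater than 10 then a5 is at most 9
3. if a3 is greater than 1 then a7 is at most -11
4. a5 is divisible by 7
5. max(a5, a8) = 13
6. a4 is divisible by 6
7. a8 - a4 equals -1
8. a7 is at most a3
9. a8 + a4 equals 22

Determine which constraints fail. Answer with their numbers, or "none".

1. values 13, -1, -11 are pairwise distinct  ✔
2. a4 = 12 > 10, so we need a5 ≤ 9; a5 = 7 ≤ 9  ✔
3. a3 = -1, not > 1; antecedent false, conditional vacuously true  ✔
4. 7 / 7 = 1, so 7 divides 7  ✔
5. max(7, 13) = 13  ✔
6. 12 / 6 = 2, so 6 divides 12  ✔
7. a8 - a4 = 13 - 12 = 1, not -1  ✘
8. a7 = -11, a3 = -1; -11 ≤ -1  ✔
9. a8 + a4 = 13 + 12 = 25, not 22  ✘

The assignment fails constraints 7 and 9.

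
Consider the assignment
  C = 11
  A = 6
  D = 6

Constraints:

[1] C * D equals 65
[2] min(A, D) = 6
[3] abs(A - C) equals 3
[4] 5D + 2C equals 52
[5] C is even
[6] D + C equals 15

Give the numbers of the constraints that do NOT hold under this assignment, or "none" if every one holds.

[1] C * D = 11 * 6 = 66, not 65 — violated.
[2] min(6, 6) = 6 — OK.
[3] abs(6 - 11) = 5, not 3 — violated.
[4] 5D + 2C = 5(6) + 2(11) = 52 — OK.
[5] C = 11 is odd — violated.
[6] D + C = 6 + 11 = 17, not 15 — violated.

Violated: 1, 3, 5, 6.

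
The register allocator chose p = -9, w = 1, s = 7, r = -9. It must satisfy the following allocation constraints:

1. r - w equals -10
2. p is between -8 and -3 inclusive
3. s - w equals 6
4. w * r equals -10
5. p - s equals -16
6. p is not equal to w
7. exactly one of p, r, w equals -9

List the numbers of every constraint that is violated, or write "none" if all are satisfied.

1. r - w = -9 - 1 = -10 — OK.
2. p = -9 is outside [-8, -3] — violated.
3. s - w = 7 - 1 = 6 — OK.
4. w * r = 1 * (-9) = -9, not -10 — violated.
5. p - s = -9 - 7 = -16 — OK.
6. p = -9, w = 1; distinct — OK.
7. p=-9, r=-9, w=1; 2 of them equal -9, not exactly one — violated.

Constraints 2, 4, 7 do not hold.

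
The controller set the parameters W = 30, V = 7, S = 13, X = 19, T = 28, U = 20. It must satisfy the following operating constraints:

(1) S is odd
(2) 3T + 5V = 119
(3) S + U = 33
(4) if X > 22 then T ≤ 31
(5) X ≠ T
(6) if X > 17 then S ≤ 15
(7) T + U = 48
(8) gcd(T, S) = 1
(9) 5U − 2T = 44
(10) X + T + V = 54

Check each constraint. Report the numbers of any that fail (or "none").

Yes — all constraints hold.

(1) S = 13 is odd — holds.
(2) 3T + 5V = 3(28) + 5(7) = 119 — holds.
(3) S + U = 13 + 20 = 33 — holds.
(4) X = 19, not > 22; antecedent false, conditional vacuously true — holds.
(5) X = 19, T = 28; distinct — holds.
(6) X = 19 > 17, so we need S ≤ 15; S = 13 ≤ 15 — holds.
(7) T + U = 28 + 20 = 48 — holds.
(8) gcd(28, 13) = 1 — holds.
(9) 5U − 2T = 5(20) − 2(28) = 44 — holds.
(10) X + T + V = 19 + 28 + 7 = 54 — holds.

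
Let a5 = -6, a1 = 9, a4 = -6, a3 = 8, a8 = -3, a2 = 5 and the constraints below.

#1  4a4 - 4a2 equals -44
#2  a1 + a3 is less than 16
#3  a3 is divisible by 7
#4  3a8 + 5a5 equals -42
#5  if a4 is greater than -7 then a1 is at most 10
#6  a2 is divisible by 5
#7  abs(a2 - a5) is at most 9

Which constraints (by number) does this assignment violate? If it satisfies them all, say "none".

#1 4a4 - 4a2 = 4(-6) - 4(5) = -44  yes
#2 a1 + a3 = 9 + 8 = 17; 17 ≥ 16, bound 16 not met  no
#3 8 = 7*1 + 1, so 7 does not divide 8  no
#4 3a8 + 5a5 = 3(-3) + 5(-6) = -39, not -42  no
#5 a4 = -6 > -7, so we need a1 ≤ 10; a1 = 9 ≤ 10  yes
#6 5 / 5 = 1, so 5 divides 5  yes
#7 abs(5 - (-6)) = 11; 11 > 9, exceeds bound 9  no

Constraints 2, 3, 4, 7 are violated.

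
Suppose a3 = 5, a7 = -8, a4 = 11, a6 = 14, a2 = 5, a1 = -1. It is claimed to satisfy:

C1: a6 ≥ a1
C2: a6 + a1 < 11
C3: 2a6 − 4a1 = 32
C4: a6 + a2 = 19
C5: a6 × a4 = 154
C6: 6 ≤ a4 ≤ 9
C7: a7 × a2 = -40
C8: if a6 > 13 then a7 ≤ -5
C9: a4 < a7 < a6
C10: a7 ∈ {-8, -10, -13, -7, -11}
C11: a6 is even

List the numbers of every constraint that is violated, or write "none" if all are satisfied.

C1: a6 = 14, a1 = -1; 14 ≥ -1 — satisfied.
C2: a6 + a1 = 14 + (-1) = 13; 13 ≥ 11, bound 11 not met — violated.
C3: 2a6 − 4a1 = 2(14) − 4(-1) = 32 — satisfied.
C4: a6 + a2 = 14 + 5 = 19 — satisfied.
C5: a6 × a4 = 14 × 11 = 154 — satisfied.
C6: a4 = 11 is outside [6, 9] — violated.
C7: a7 × a2 = -8 × 5 = -40 — satisfied.
C8: a6 = 14 > 13, so we need a7 ≤ -5; a7 = -8 ≤ -5 — satisfied.
C9: values 11, -8, 14; a4 = 11 is not < a7 = -8 — violated.
C10: a7 = -8 is in {-8, -10, -13, -7, -11} — satisfied.
C11: a6 = 14 is even — satisfied.

Violated: 2, 6, 9.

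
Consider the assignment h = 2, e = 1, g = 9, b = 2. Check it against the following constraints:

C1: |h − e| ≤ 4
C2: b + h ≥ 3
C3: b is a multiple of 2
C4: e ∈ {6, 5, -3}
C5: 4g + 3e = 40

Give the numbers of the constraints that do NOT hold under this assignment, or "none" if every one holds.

No — constraints 4, 5 are not satisfied.

C1: |2 − 1| = 1; 1 ≤ 4 — holds.
C2: b + h = 2 + 2 = 4; 4 ≥ 3 — holds.
C3: 2 / 2 = 1, so 2 divides 2 — holds.
C4: e = 1 is not in {6, 5, -3} — does not hold.
C5: 4g + 3e = 4(9) + 3(1) = 39, not 40 — does not hold.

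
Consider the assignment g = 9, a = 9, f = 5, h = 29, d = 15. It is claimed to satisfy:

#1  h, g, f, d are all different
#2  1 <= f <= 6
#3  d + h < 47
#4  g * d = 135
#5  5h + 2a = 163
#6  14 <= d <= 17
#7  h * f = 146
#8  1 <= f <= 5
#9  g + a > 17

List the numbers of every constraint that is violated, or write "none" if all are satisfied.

Constraint 7 is violated.

#1 values 29, 9, 5, 15 are pairwise distinct  holds
#2 f = 5 lies in [1, 6]  holds
#3 d + h = 15 + 29 = 44; 44 < 47  holds
#4 g * d = 9 * 15 = 135  holds
#5 5h + 2a = 5(29) + 2(9) = 163  holds
#6 d = 15 lies in [14, 17]  holds
#7 h * f = 29 * 5 = 145, not 146  fails
#8 f = 5 lies in [1, 5]  holds
#9 g + a = 9 + 9 = 18; 18 > 17  holds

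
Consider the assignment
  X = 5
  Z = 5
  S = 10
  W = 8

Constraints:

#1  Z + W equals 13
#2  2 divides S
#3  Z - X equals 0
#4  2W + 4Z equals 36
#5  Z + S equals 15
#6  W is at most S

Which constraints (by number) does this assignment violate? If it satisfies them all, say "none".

None — every constraint holds.

#1 Z + W = 5 + 8 = 13 — holds.
#2 10 / 2 = 5, so 2 divides 10 — holds.
#3 Z - X = 5 - 5 = 0 — holds.
#4 2W + 4Z = 2(8) + 4(5) = 36 — holds.
#5 Z + S = 5 + 10 = 15 — holds.
#6 W = 8, S = 10; 8 ≤ 10 — holds.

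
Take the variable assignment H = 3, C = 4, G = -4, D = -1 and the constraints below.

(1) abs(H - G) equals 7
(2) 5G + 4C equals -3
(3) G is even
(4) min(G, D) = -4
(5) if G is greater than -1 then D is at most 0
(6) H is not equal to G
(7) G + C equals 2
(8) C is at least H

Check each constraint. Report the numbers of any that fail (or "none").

(1) abs(3 - (-4)) = 7 — OK.
(2) 5G + 4C = 5(-4) + 4(4) = -4, not -3 — violated.
(3) G = -4 is even — OK.
(4) min(-4, -1) = -4 — OK.
(5) G = -4, not > -1; antecedent false, conditional vacuously true — OK.
(6) H = 3, G = -4; distinct — OK.
(7) G + C = -4 + 4 = 0, not 2 — violated.
(8) C = 4, H = 3; 4 ≥ 3 — OK.

Constraints 2, 7 are violated.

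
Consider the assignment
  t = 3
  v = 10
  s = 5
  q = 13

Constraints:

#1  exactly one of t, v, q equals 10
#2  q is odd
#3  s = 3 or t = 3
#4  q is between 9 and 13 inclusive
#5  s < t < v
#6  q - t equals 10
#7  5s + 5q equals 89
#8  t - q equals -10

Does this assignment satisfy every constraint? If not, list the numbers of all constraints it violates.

Constraints 5 and 7 do not hold.

#1 t=3, v=10, q=13; 1 of them equals 10 — holds.
#2 q = 13 is odd — holds.
#3 s = 5 ≠ 3, but t = 3 = 3 (second disjunct) — holds.
#4 q = 13 lies in [9, 13] — holds.
#5 values 5, 3, 10; s = 5 is not < t = 3 — does not hold.
#6 q - t = 13 - 3 = 10 — holds.
#7 5s + 5q = 5(5) + 5(13) = 90, not 89 — does not hold.
#8 t - q = 3 - 13 = -10 — holds.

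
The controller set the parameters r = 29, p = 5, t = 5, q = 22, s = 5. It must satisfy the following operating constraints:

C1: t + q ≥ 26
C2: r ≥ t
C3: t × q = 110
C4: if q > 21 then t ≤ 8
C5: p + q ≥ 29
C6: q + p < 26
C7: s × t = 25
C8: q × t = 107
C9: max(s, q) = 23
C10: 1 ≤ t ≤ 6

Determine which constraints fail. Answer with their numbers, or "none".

C1: t + q = 5 + 22 = 27; 27 ≥ 26  yes
C2: r = 29, t = 5; 29 ≥ 5  yes
C3: t × q = 5 × 22 = 110  yes
C4: q = 22 > 21, so we need t ≤ 8; t = 5 ≤ 8  yes
C5: p + q = 5 + 22 = 27; 27 < 29, bound 29 not met  no
C6: q + p = 22 + 5 = 27; 27 ≥ 26, bound 26 not met  no
C7: s × t = 5 × 5 = 25  yes
C8: q × t = 22 × 5 = 110, not 107  no
C9: max(5, 22) = 22, not 23  no
C10: t = 5 lies in [1, 6]  yes

Violated: 5, 6, 8, 9.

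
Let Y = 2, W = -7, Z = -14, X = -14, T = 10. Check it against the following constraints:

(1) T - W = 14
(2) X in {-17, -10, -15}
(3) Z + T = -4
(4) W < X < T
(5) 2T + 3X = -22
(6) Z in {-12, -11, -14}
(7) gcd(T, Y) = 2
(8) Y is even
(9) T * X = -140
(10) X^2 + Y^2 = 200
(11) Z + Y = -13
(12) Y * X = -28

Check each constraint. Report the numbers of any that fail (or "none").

Violated: 1, 2, 4, and 11.

(1) T - W = 10 - (-7) = 17, not 14  no
(2) X = -14 is not in {-17, -10, -15}  no
(3) Z + T = -14 + 10 = -4  yes
(4) values -7, -14, 10; W = -7 is not < X = -14  no
(5) 2T + 3X = 2(10) + 3(-14) = -22  yes
(6) Z = -14 is in {-12, -11, -14}  yes
(7) gcd(10, 2) = 2  yes
(8) Y = 2 is even  yes
(9) T * X = 10 * (-14) = -140  yes
(10) X^2 + Y^2 = (-14)^2 + 2^2 = 196 + 4 = 200  yes
(11) Z + Y = -14 + 2 = -12, not -13  no
(12) Y * X = 2 * (-14) = -28  yes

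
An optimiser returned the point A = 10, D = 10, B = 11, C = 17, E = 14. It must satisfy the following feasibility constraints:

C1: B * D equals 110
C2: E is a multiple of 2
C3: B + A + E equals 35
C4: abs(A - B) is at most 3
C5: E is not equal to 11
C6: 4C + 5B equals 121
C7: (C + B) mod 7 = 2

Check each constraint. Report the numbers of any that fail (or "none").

C1: B * D = 11 * 10 = 110 — satisfied.
C2: 14 / 2 = 7, so 2 divides 14 — satisfied.
C3: B + A + E = 11 + 10 + 14 = 35 — satisfied.
C4: abs(10 - 11) = 1; 1 ≤ 3 — satisfied.
C5: E = 14, and 14 ≠ 11 — satisfied.
C6: 4C + 5B = 4(17) + 5(11) = 123, not 121 — violated.
C7: C + B = 28; 28 mod 7 = 0, not 2 — violated.

No — constraints 6, 7 are not satisfied.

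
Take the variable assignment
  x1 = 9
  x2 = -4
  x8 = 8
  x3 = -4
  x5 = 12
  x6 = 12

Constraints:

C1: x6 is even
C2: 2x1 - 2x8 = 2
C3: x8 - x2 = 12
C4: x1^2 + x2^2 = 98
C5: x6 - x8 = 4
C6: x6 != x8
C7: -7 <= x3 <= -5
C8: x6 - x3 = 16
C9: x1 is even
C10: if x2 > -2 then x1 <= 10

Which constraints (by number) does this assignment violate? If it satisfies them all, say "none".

Constraints 4, 7, and 9 do not hold.

C1: x6 = 12 is even — holds.
C2: 2x1 - 2x8 = 2(9) - 2(8) = 2 — holds.
C3: x8 - x2 = 8 - (-4) = 12 — holds.
C4: x1^2 + x2^2 = 9^2 + (-4)^2 = 81 + 16 = 97, not 98 — fails.
C5: x6 - x8 = 12 - 8 = 4 — holds.
C6: x6 = 12, x8 = 8; distinct — holds.
C7: x3 = -4 is outside [-7, -5] — fails.
C8: x6 - x3 = 12 - (-4) = 16 — holds.
C9: x1 = 9 is odd — fails.
C10: x2 = -4, not > -2; antecedent false, conditional vacuously true — holds.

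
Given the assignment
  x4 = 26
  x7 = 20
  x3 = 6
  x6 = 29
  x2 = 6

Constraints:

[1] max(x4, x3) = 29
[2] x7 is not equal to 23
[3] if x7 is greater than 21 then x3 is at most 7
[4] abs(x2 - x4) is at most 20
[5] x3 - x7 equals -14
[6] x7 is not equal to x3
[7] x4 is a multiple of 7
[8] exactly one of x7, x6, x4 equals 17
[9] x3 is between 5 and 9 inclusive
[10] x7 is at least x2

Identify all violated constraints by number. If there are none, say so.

[1] max(26, 6) = 26, not 29  ✗
[2] x7 = 20, and 20 ≠ 23  ✓
[3] x7 = 20, not > 21; antecedent false, conditional vacuously true  ✓
[4] abs(6 - 26) = 20; 20 ≤ 20  ✓
[5] x3 - x7 = 6 - 20 = -14  ✓
[6] x7 = 20, x3 = 6; distinct  ✓
[7] 26 = 7*3 + 5, so 7 does not divide 26  ✗
[8] x7=20, x6=29, x4=26; 0 of them equal 17, not exactly one  ✗
[9] x3 = 6 lies in [5, 9]  ✓
[10] x7 = 20, x2 = 6; 20 ≥ 6  ✓

Constraints 1, 7, and 8 do not hold.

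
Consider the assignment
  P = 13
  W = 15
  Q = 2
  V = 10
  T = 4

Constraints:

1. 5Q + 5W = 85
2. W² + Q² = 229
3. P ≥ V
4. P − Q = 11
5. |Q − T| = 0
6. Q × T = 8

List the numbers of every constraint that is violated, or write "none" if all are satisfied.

1. 5Q + 5W = 5(2) + 5(15) = 85  ✔
2. W² + Q² = 15² + 2² = 225 + 4 = 229  ✔
3. P = 13, V = 10; 13 ≥ 10  ✔
4. P − Q = 13 − 2 = 11  ✔
5. |2 − 4| = 2, not 0  ✘
6. Q × T = 2 × 4 = 8  ✔

The assignment fails constraint 5.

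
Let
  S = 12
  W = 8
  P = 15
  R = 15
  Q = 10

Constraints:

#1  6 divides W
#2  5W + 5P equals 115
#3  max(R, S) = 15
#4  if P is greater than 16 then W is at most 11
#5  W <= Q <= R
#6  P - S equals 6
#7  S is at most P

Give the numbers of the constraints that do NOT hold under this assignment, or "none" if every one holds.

Violated: 1, 6.

#1 8 = 6*1 + 2, so 6 does not divide 8 — does not hold.
#2 5W + 5P = 5(8) + 5(15) = 115 — holds.
#3 max(15, 12) = 15 — holds.
#4 P = 15, not > 16; antecedent false, conditional vacuously true — holds.
#5 values 8 <= 10 <= 15 — holds.
#6 P - S = 15 - 12 = 3, not 6 — does not hold.
#7 S = 12, P = 15; 12 ≤ 15 — holds.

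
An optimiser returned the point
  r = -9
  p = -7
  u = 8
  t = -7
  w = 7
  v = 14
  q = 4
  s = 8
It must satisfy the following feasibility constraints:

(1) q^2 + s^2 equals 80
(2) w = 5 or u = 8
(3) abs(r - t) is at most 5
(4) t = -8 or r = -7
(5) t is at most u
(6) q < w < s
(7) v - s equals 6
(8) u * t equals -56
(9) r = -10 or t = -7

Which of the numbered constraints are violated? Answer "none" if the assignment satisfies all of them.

(1) q^2 + s^2 = 4^2 + 8^2 = 16 + 64 = 80  ✔
(2) w = 7 ≠ 5, but u = 8 = 8 (second disjunct)  ✔
(3) abs(-9 - (-7)) = 2; 2 ≤ 5  ✔
(4) t = -7 ≠ -8 and r = -9 ≠ -7; both disjuncts false  ✘
(5) t = -7, u = 8; -7 ≤ 8  ✔
(6) values 4 < 7 < 8  ✔
(7) v - s = 14 - 8 = 6  ✔
(8) u * t = 8 * (-7) = -56  ✔
(9) r = -9 ≠ -10, but t = -7 = -7 (second disjunct)  ✔

Violated: 4.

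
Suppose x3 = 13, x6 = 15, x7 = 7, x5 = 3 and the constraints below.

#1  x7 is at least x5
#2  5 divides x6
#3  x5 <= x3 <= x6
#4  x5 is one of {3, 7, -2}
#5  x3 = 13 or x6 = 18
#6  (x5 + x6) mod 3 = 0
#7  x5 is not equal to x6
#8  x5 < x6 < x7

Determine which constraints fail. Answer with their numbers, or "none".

#1 x7 = 7, x5 = 3; 7 ≥ 3 — holds.
#2 15 / 5 = 3, so 5 divides 15 — holds.
#3 values 3 <= 13 <= 15 — holds.
#4 x5 = 3 is in {3, 7, -2} — holds.
#5 x3 = 13 = 13 (first disjunct) — holds.
#6 x5 + x6 = 18; 18 mod 3 = 0 — holds.
#7 x5 = 3, x6 = 15; distinct — holds.
#8 values 3, 15, 7; x6 = 15 is not < x7 = 7 — does not hold.

No — constraint 8 is not satisfied.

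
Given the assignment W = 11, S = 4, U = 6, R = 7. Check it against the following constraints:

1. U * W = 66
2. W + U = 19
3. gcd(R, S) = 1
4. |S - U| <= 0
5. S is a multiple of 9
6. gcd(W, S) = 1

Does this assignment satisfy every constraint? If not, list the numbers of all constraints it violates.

1. U * W = 6 * 11 = 66  OK
2. W + U = 11 + 6 = 17, not 19  FAIL
3. gcd(7, 4) = 1  OK
4. |4 - 6| = 2; 2 > 0, exceeds bound 0  FAIL
5. 4 = 9*0 + 4, so 9 does not divide 4  FAIL
6. gcd(11, 4) = 1  OK

The assignment fails constraints 2, 4, and 5.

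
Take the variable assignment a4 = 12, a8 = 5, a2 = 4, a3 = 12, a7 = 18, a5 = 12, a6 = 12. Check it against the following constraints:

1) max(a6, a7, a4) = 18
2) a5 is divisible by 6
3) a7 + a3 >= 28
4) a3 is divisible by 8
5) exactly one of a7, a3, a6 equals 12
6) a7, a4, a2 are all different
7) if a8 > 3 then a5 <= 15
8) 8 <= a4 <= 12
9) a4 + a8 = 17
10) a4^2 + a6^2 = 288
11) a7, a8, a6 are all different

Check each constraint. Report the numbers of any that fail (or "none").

Constraints 4 and 5 do not hold.

1) max(12, 18, 12) = 18 — holds.
2) 12 / 6 = 2, so 6 divides 12 — holds.
3) a7 + a3 = 18 + 12 = 30; 30 ≥ 28 — holds.
4) 12 = 8*1 + 4, so 8 does not divide 12 — does not hold.
5) a7=18, a3=12, a6=12; 2 of them equal 12, not exactly one — does not hold.
6) values 18, 12, 4 are pairwise distinct — holds.
7) a8 = 5 > 3, so we need a5 ≤ 15; a5 = 12 ≤ 15 — holds.
8) a4 = 12 lies in [8, 12] — holds.
9) a4 + a8 = 12 + 5 = 17 — holds.
10) a4^2 + a6^2 = 12^2 + 12^2 = 144 + 144 = 288 — holds.
11) values 18, 5, 12 are pairwise distinct — holds.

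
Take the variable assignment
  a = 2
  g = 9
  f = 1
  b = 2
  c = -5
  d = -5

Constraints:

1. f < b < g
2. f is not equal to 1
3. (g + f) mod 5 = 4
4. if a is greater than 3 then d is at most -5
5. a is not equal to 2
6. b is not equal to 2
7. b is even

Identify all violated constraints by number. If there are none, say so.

Constraints 2, 3, 5, 6 do not hold.

1. values 1 < 2 < 9  OK
2. f = 1, but 1 is required to differ  FAIL
3. g + f = 10; 10 mod 5 = 0, not 4  FAIL
4. a = 2, not > 3; antecedent false, conditional vacuously true  OK
5. a = 2, but 2 is required to differ  FAIL
6. b = 2, but 2 is required to differ  FAIL
7. b = 2 is even  OK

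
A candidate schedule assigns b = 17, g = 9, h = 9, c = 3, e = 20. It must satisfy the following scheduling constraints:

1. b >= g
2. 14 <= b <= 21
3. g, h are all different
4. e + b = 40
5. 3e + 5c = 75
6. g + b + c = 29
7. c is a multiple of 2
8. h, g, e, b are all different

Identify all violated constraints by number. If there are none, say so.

The assignment fails constraints 3, 4, 7, 8.

1. b = 17, g = 9; 17 ≥ 9  OK
2. b = 17 lies in [14, 21]  OK
3. g = h = 9, not all different  FAIL
4. e + b = 20 + 17 = 37, not 40  FAIL
5. 3e + 5c = 3(20) + 5(3) = 75  OK
6. g + b + c = 9 + 17 + 3 = 29  OK
7. 3 = 2*1 + 1, so 2 does not divide 3  FAIL
8. h = g = 9, not all different  FAIL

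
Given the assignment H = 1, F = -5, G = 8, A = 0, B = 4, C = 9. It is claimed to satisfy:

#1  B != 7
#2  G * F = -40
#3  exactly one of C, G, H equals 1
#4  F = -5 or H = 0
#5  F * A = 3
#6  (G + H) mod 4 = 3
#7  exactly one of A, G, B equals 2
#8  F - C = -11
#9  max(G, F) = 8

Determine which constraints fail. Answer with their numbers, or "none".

#1 B = 4, and 4 ≠ 7 — OK.
#2 G * F = 8 * (-5) = -40 — OK.
#3 C=9, G=8, H=1; 1 of them equals 1 — OK.
#4 F = -5 = -5 (first disjunct) — OK.
#5 F * A = -5 * 0 = 0, not 3 — violated.
#6 G + H = 9; 9 mod 4 = 1, not 3 — violated.
#7 A=0, G=8, B=4; 0 of them equal 2, not exactly one — violated.
#8 F - C = -5 - 9 = -14, not -11 — violated.
#9 max(8, -5) = 8 — OK.

Constraints 5, 6, 7, and 8 are violated.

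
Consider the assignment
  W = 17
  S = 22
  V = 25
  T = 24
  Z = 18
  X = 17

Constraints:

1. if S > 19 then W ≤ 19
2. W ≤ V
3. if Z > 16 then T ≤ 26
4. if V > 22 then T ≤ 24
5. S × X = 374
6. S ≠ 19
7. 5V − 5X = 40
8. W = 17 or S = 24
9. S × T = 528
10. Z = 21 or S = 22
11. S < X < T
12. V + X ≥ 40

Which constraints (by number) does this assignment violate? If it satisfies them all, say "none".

Constraint 11 is violated.

1. S = 22 > 19, so we need W ≤ 19; W = 17 ≤ 19 — satisfied.
2. W = 17, V = 25; 17 ≤ 25 — satisfied.
3. Z = 18 > 16, so we need T ≤ 26; T = 24 ≤ 26 — satisfied.
4. V = 25 > 22, so we need T ≤ 24; T = 24 ≤ 24 — satisfied.
5. S × X = 22 × 17 = 374 — satisfied.
6. S = 22, and 22 ≠ 19 — satisfied.
7. 5V − 5X = 5(25) − 5(17) = 40 — satisfied.
8. W = 17 = 17 (first disjunct) — satisfied.
9. S × T = 22 × 24 = 528 — satisfied.
10. Z = 18 ≠ 21, but S = 22 = 22 (second disjunct) — satisfied.
11. values 22, 17, 24; S = 22 is not < X = 17 — violated.
12. V + X = 25 + 17 = 42; 42 ≥ 40 — satisfied.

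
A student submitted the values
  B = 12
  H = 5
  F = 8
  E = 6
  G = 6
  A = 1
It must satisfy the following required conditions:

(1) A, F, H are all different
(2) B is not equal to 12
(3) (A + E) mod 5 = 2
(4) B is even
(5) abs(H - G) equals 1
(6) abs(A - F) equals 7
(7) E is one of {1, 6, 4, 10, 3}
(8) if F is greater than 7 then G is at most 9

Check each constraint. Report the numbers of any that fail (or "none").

(1) values 1, 8, 5 are pairwise distinct — holds.
(2) B = 12, but 12 is required to differ — fails.
(3) A + E = 7; 7 mod 5 = 2 — holds.
(4) B = 12 is even — holds.
(5) abs(5 - 6) = 1 — holds.
(6) abs(1 - 8) = 7 — holds.
(7) E = 6 is in {1, 6, 4, 10, 3} — holds.
(8) F = 8 > 7, so we need G ≤ 9; G = 6 ≤ 9 — holds.

Violated: 2.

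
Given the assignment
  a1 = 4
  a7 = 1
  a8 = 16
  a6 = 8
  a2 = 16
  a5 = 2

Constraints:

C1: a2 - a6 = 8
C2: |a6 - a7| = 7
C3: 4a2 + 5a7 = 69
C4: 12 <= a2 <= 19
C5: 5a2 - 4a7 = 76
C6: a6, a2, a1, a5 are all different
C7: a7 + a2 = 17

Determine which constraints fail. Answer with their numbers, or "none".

C1: a2 - a6 = 16 - 8 = 8  holds
C2: |8 - 1| = 7  holds
C3: 4a2 + 5a7 = 4(16) + 5(1) = 69  holds
C4: a2 = 16 lies in [12, 19]  holds
C5: 5a2 - 4a7 = 5(16) - 4(1) = 76  holds
C6: values 8, 16, 4, 2 are pairwise distinct  holds
C7: a7 + a2 = 1 + 16 = 17  holds

The assignment satisfies every constraint.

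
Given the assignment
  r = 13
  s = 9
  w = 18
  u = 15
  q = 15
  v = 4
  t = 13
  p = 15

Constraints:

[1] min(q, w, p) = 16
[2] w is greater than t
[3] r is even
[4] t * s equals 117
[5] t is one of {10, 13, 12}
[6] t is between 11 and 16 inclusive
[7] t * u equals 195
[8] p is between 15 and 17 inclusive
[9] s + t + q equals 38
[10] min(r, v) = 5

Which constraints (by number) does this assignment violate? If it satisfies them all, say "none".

[1] min(15, 18, 15) = 15, not 16  ✗
[2] w = 18, t = 13; 18 > 13  ✓
[3] r = 13 is odd  ✗
[4] t * s = 13 * 9 = 117  ✓
[5] t = 13 is in {10, 13, 12}  ✓
[6] t = 13 lies in [11, 16]  ✓
[7] t * u = 13 * 15 = 195  ✓
[8] p = 15 lies in [15, 17]  ✓
[9] s + t + q = 9 + 13 + 15 = 37, not 38  ✗
[10] min(13, 4) = 4, not 5  ✗

No — constraints 1, 3, 9, and 10 are not satisfied.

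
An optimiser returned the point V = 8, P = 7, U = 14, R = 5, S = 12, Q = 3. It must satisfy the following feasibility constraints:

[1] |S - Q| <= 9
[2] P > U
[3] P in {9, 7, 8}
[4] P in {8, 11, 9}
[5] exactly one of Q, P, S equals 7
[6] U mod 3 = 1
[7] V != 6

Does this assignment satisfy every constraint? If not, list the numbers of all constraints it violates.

[1] |12 - 3| = 9; 9 ≤ 9  holds
[2] P = 7, U = 14; 7 ≤ 14 (want >)  fails
[3] P = 7 is in {9, 7, 8}  holds
[4] P = 7 is not in {8, 11, 9}  fails
[5] Q=3, P=7, S=12; 1 of them equals 7  holds
[6] 14 mod 3 = 2, not 1  fails
[7] V = 8, and 8 ≠ 6  holds

Constraints 2, 4, 6 are violated.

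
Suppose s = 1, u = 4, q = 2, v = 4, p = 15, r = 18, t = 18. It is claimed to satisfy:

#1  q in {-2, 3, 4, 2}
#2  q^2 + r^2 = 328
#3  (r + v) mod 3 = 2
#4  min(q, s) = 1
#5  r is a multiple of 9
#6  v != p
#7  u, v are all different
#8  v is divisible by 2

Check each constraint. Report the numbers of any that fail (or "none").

#1 q = 2 is in {-2, 3, 4, 2} — satisfied.
#2 q^2 + r^2 = 2^2 + 18^2 = 4 + 324 = 328 — satisfied.
#3 r + v = 22; 22 mod 3 = 1, not 2 — violated.
#4 min(2, 1) = 1 — satisfied.
#5 18 / 9 = 2, so 9 divides 18 — satisfied.
#6 v = 4, p = 15; distinct — satisfied.
#7 u = v = 4, not all different — violated.
#8 4 / 2 = 2, so 2 divides 4 — satisfied.

Constraints 3, 7 do not hold.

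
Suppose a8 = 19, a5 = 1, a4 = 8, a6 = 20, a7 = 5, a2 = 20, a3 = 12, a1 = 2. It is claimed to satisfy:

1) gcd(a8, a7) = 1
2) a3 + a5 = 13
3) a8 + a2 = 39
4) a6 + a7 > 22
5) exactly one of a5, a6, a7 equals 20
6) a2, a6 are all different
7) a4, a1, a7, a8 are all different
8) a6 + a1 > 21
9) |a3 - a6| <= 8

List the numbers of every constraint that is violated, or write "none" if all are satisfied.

1) gcd(19, 5) = 1 — OK.
2) a3 + a5 = 12 + 1 = 13 — OK.
3) a8 + a2 = 19 + 20 = 39 — OK.
4) a6 + a7 = 20 + 5 = 25; 25 > 22 — OK.
5) a5=1, a6=20, a7=5; 1 of them equals 20 — OK.
6) a2 = a6 = 20, not all different — violated.
7) values 8, 2, 5, 19 are pairwise distinct — OK.
8) a6 + a1 = 20 + 2 = 22; 22 > 21 — OK.
9) |12 - 20| = 8; 8 ≤ 8 — OK.

Constraint 6 is violated.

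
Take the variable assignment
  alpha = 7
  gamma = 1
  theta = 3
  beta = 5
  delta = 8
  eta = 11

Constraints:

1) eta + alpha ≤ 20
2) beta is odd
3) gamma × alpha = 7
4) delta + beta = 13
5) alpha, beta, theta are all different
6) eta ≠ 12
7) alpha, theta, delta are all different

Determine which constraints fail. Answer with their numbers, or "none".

None — every constraint holds.

1) eta + alpha = 11 + 7 = 18; 18 ≤ 20  yes
2) beta = 5 is odd  yes
3) gamma × alpha = 1 × 7 = 7  yes
4) delta + beta = 8 + 5 = 13  yes
5) values 7, 5, 3 are pairwise distinct  yes
6) eta = 11, and 11 ≠ 12  yes
7) values 7, 3, 8 are pairwise distinct  yes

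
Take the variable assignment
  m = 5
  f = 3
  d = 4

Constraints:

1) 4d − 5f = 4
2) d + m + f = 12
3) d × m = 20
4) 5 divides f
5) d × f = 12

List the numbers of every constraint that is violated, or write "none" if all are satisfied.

1) 4d − 5f = 4(4) − 5(3) = 1, not 4 — does not hold.
2) d + m + f = 4 + 5 + 3 = 12 — holds.
3) d × m = 4 × 5 = 20 — holds.
4) 3 = 5×0 + 3, so 5 does not divide 3 — does not hold.
5) d × f = 4 × 3 = 12 — holds.

Constraints 1 and 4 are violated.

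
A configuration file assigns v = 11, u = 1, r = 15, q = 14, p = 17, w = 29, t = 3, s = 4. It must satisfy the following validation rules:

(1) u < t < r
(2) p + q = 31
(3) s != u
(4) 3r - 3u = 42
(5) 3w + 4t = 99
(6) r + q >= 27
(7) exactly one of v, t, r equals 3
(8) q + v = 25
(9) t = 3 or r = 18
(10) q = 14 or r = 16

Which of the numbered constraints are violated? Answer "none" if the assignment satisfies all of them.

All constraints are satisfied.

(1) values 1 < 3 < 15  OK
(2) p + q = 17 + 14 = 31  OK
(3) s = 4, u = 1; distinct  OK
(4) 3r - 3u = 3(15) - 3(1) = 42  OK
(5) 3w + 4t = 3(29) + 4(3) = 99  OK
(6) r + q = 15 + 14 = 29; 29 ≥ 27  OK
(7) v=11, t=3, r=15; 1 of them equals 3  OK
(8) q + v = 14 + 11 = 25  OK
(9) t = 3 = 3 (first disjunct)  OK
(10) q = 14 = 14 (first disjunct)  OK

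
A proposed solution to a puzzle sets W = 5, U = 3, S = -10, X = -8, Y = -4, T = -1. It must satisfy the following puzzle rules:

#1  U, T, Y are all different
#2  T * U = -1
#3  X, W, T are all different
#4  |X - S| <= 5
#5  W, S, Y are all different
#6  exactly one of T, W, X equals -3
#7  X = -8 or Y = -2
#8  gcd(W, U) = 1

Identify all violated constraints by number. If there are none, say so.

Constraints 2 and 6 are violated.

#1 values 3, -1, -4 are pairwise distinct — OK.
#2 T * U = -1 * 3 = -3, not -1 — violated.
#3 values -8, 5, -1 are pairwise distinct — OK.
#4 |-8 - (-10)| = 2; 2 ≤ 5 — OK.
#5 values 5, -10, -4 are pairwise distinct — OK.
#6 T=-1, W=5, X=-8; 0 of them equal -3, not exactly one — violated.
#7 X = -8 = -8 (first disjunct) — OK.
#8 gcd(5, 3) = 1 — OK.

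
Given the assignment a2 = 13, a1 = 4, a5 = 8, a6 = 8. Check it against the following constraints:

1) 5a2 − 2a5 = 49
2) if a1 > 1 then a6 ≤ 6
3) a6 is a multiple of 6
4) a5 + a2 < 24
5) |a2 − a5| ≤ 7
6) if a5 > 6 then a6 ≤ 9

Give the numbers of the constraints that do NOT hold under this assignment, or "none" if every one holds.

Violated: 2 and 3.

1) 5a2 − 2a5 = 5(13) − 2(8) = 49 — satisfied.
2) a1 = 4 > 1, so we need a6 ≤ 6; but a6 = 8 > 6 — violated.
3) 8 = 6×1 + 2, so 6 does not divide 8 — violated.
4) a5 + a2 = 8 + 13 = 21; 21 < 24 — satisfied.
5) |13 − 8| = 5; 5 ≤ 7 — satisfied.
6) a5 = 8 > 6, so we need a6 ≤ 9; a6 = 8 ≤ 9 — satisfied.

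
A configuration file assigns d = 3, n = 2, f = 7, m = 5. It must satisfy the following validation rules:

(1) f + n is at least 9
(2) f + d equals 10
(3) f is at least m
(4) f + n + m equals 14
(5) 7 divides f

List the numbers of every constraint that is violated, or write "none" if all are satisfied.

(1) f + n = 7 + 2 = 9; 9 ≥ 9  OK
(2) f + d = 7 + 3 = 10  OK
(3) f = 7, m = 5; 7 ≥ 5  OK
(4) f + n + m = 7 + 2 + 5 = 14  OK
(5) 7 / 7 = 1, so 7 divides 7  OK

None — every constraint holds.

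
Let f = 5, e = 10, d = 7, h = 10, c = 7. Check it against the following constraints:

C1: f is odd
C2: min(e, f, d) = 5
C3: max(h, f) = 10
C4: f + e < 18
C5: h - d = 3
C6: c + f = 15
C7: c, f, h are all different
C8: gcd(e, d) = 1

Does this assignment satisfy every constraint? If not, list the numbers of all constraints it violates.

The assignment fails constraint 6.

C1: f = 5 is odd — holds.
C2: min(10, 5, 7) = 5 — holds.
C3: max(10, 5) = 10 — holds.
C4: f + e = 5 + 10 = 15; 15 < 18 — holds.
C5: h - d = 10 - 7 = 3 — holds.
C6: c + f = 7 + 5 = 12, not 15 — fails.
C7: values 7, 5, 10 are pairwise distinct — holds.
C8: gcd(10, 7) = 1 — holds.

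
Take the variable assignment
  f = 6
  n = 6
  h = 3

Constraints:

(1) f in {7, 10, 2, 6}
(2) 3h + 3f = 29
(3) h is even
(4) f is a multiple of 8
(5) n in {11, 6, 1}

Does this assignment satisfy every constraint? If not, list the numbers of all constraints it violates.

Violated: 2, 3, and 4.

(1) f = 6 is in {7, 10, 2, 6} — holds.
(2) 3h + 3f = 3(3) + 3(6) = 27, not 29 — does not hold.
(3) h = 3 is odd — does not hold.
(4) 6 = 8*0 + 6, so 8 does not divide 6 — does not hold.
(5) n = 6 is in {11, 6, 1} — holds.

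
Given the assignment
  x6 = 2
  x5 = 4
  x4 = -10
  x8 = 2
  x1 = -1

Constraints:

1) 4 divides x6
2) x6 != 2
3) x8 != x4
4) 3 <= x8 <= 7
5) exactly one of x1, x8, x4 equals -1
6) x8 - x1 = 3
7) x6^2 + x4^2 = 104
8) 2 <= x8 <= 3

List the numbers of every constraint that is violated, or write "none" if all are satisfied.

1) 2 = 4*0 + 2, so 4 does not divide 2  ✗
2) x6 = 2, but 2 is required to differ  ✗
3) x8 = 2, x4 = -10; distinct  ✓
4) x8 = 2 is outside [3, 7]  ✗
5) x1=-1, x8=2, x4=-10; 1 of them equals -1  ✓
6) x8 - x1 = 2 - (-1) = 3  ✓
7) x6^2 + x4^2 = 2^2 + (-10)^2 = 4 + 100 = 104  ✓
8) x8 = 2 lies in [2, 3]  ✓

Violated: 1, 2, and 4.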